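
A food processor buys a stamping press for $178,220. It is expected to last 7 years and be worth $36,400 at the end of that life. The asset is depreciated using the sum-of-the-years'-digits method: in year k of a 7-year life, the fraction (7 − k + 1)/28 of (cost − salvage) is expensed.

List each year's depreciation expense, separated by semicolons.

Depreciable base = $178,220 − $36,400 = $141,820.
Sum of the years' digits = 7+6+5+4+3+2+1 = 28.
Year 1: $141,820 × 7/28 = $35,455. Book value $142,765.
Year 2: $141,820 × 6/28 = $30,390. Book value $112,375.
Year 3: $141,820 × 5/28 = $25,325. Book value $87,050.
Year 4: $141,820 × 4/28 = $20,260. Book value $66,790.
Year 5: $141,820 × 3/28 = $15,195. Book value $51,595.
Year 6: $141,820 × 2/28 = $10,130. Book value $41,465.
Year 7: $141,820 × 1/28 = $5,065. Book value $36,400.

$35,455; $30,390; $25,325; $20,260; $15,195; $10,130; $5,065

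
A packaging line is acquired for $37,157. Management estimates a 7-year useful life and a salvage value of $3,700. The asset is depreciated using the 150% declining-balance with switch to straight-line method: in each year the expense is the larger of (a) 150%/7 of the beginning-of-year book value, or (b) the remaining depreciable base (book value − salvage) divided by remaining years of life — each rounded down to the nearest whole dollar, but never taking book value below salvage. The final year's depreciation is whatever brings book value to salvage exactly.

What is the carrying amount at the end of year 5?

$10,675

Depreciable base = $37,157 − $3,700 = $33,457.
Year 1: DB = ⌊$37,157 × 150%/7⌋ = $7,962; SL = ⌊$33,457/7⌋ = $4,779 → take DB $7,962. Book value $29,195.
Year 2: DB = ⌊$29,195 × 150%/7⌋ = $6,256; SL = ⌊$25,495/6⌋ = $4,249 → take DB $6,256. Book value $22,939.
Year 3: DB = ⌊$22,939 × 150%/7⌋ = $4,915; SL = ⌊$19,239/5⌋ = $3,847 → take DB $4,915. Book value $18,024.
Year 4: DB = ⌊$18,024 × 150%/7⌋ = $3,862; SL = ⌊$14,324/4⌋ = $3,581 → take DB $3,862. Book value $14,162.
Year 5: DB = ⌊$14,162 × 150%/7⌋ = $3,034; SL = ⌊$10,462/3⌋ = $3,487 → take SL $3,487. Book value $10,675.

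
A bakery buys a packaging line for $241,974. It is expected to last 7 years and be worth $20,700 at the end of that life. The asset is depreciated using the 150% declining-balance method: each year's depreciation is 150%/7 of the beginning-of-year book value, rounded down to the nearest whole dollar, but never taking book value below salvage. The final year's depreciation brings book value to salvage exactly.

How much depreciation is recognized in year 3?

Depreciable base = $241,974 − $20,700 = $221,274.
Year 1: ⌊$241,974 × 150%/7⌋ = $51,851. Book value $190,123.
Year 2: ⌊$190,123 × 150%/7⌋ = $40,740. Book value $149,383.
Year 3: ⌊$149,383 × 150%/7⌋ = $32,010. Book value $117,373.

$32,010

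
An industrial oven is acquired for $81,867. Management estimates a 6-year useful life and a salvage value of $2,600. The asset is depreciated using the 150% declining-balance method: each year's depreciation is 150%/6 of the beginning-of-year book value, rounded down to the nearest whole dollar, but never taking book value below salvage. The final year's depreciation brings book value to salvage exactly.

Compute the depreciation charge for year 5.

Depreciable base = $81,867 − $2,600 = $79,267.
Year 1: ⌊$81,867 × 150%/6⌋ = $20,466. Book value $61,401.
Year 2: ⌊$61,401 × 150%/6⌋ = $15,350. Book value $46,051.
Year 3: ⌊$46,051 × 150%/6⌋ = $11,512. Book value $34,539.
Year 4: ⌊$34,539 × 150%/6⌋ = $8,634. Book value $25,905.
Year 5: ⌊$25,905 × 150%/6⌋ = $6,476. Book value $19,429.

$6,476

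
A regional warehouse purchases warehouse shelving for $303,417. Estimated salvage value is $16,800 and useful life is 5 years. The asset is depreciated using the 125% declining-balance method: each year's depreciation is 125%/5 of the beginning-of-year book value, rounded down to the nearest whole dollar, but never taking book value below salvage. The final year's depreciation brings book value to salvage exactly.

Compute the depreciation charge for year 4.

$32,001

Depreciable base = $303,417 − $16,800 = $286,617.
Year 1: ⌊$303,417 × 125%/5⌋ = $75,854. Book value $227,563.
Year 2: ⌊$227,563 × 125%/5⌋ = $56,890. Book value $170,673.
Year 3: ⌊$170,673 × 125%/5⌋ = $42,668. Book value $128,005.
Year 4: ⌊$128,005 × 125%/5⌋ = $32,001. Book value $96,004.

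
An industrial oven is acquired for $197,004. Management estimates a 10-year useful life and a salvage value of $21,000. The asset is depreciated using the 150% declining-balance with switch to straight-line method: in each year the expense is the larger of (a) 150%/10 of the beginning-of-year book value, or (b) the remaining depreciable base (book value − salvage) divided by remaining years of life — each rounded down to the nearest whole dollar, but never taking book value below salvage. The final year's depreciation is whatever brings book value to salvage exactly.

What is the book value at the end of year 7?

Depreciable base = $197,004 − $21,000 = $176,004.
Year 1: DB = ⌊$197,004 × 150%/10⌋ = $29,550; SL = ⌊$176,004/10⌋ = $17,600 → take DB $29,550. Book value $167,454.
Year 2: DB = ⌊$167,454 × 150%/10⌋ = $25,118; SL = ⌊$146,454/9⌋ = $16,272 → take DB $25,118. Book value $142,336.
Year 3: DB = ⌊$142,336 × 150%/10⌋ = $21,350; SL = ⌊$121,336/8⌋ = $15,167 → take DB $21,350. Book value $120,986.
Year 4: DB = ⌊$120,986 × 150%/10⌋ = $18,147; SL = ⌊$99,986/7⌋ = $14,283 → take DB $18,147. Book value $102,839.
Year 5: DB = ⌊$102,839 × 150%/10⌋ = $15,425; SL = ⌊$81,839/6⌋ = $13,639 → take DB $15,425. Book value $87,414.
Year 6: DB = ⌊$87,414 × 150%/10⌋ = $13,112; SL = ⌊$66,414/5⌋ = $13,282 → take SL $13,282. Book value $74,132.
Year 7: DB = ⌊$74,132 × 150%/10⌋ = $11,119; SL = ⌊$53,132/4⌋ = $13,283 → take SL $13,283. Book value $60,849.

$60,849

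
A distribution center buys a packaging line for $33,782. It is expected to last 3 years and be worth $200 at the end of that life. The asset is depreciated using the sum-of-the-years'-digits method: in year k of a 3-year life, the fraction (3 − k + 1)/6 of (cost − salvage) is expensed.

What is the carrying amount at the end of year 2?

Depreciable base = $33,782 − $200 = $33,582.
Sum of the years' digits = 3+2+1 = 6.
Year 1: $33,582 × 3/6 = $16,791. Book value $16,991.
Year 2: $33,582 × 2/6 = $11,194. Book value $5,797.

$5,797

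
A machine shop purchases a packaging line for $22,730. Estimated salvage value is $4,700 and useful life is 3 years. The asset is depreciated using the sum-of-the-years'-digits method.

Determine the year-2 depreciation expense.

Depreciable base = $22,730 − $4,700 = $18,030.
Sum of the years' digits = 3+2+1 = 6.
Year 1: $18,030 × 3/6 = $9,015. Book value $13,715.
Year 2: $18,030 × 2/6 = $6,010. Book value $7,705.

$6,010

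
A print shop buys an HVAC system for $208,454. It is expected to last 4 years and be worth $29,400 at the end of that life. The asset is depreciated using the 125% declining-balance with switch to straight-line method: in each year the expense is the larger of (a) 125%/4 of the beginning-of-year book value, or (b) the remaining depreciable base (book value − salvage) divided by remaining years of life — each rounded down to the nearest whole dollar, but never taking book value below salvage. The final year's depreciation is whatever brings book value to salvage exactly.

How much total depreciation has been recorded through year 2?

$109,926

Depreciable base = $208,454 − $29,400 = $179,054.
Year 1: DB = ⌊$208,454 × 125%/4⌋ = $65,141; SL = ⌊$179,054/4⌋ = $44,763 → take DB $65,141. Book value $143,313.
Year 2: DB = ⌊$143,313 × 125%/4⌋ = $44,785; SL = ⌊$113,913/3⌋ = $37,971 → take DB $44,785. Book value $98,528.
Accumulated through year 2 = $208,454 − $98,528 = $109,926.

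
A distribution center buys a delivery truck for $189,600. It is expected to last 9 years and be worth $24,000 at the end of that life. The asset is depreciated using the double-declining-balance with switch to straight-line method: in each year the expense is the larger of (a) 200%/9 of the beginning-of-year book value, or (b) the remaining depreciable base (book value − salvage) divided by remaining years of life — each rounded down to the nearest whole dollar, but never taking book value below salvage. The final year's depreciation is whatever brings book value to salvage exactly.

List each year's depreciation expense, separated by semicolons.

$42,133; $32,770; $25,488; $19,824; $15,418; $11,992; $9,327; $7,255; $1,393

Depreciable base = $189,600 − $24,000 = $165,600.
Year 1: DB = ⌊$189,600 × 200%/9⌋ = $42,133; SL = ⌊$165,600/9⌋ = $18,400 → take DB $42,133. Book value $147,467.
Year 2: DB = ⌊$147,467 × 200%/9⌋ = $32,770; SL = ⌊$123,467/8⌋ = $15,433 → take DB $32,770. Book value $114,697.
Year 3: DB = ⌊$114,697 × 200%/9⌋ = $25,488; SL = ⌊$90,697/7⌋ = $12,956 → take DB $25,488. Book value $89,209.
Year 4: DB = ⌊$89,209 × 200%/9⌋ = $19,824; SL = ⌊$65,209/6⌋ = $10,868 → take DB $19,824. Book value $69,385.
Year 5: DB = ⌊$69,385 × 200%/9⌋ = $15,418; SL = ⌊$45,385/5⌋ = $9,077 → take DB $15,418. Book value $53,967.
Year 6: DB = ⌊$53,967 × 200%/9⌋ = $11,992; SL = ⌊$29,967/4⌋ = $7,491 → take DB $11,992. Book value $41,975.
Year 7: DB = ⌊$41,975 × 200%/9⌋ = $9,327; SL = ⌊$17,975/3⌋ = $5,991 → take DB $9,327. Book value $32,648.
Year 8: DB = ⌊$32,648 × 200%/9⌋ = $7,255; SL = ⌊$8,648/2⌋ = $4,324 → take DB $7,255. Book value $25,393.
Year 9 (final): $25,393 − $24,000 = $1,393. Book value $24,000.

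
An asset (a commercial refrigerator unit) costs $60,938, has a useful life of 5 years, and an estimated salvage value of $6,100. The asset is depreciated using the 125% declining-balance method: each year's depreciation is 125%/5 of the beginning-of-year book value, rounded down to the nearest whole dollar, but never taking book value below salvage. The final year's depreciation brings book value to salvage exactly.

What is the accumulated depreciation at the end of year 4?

$41,656

Depreciable base = $60,938 − $6,100 = $54,838.
Year 1: ⌊$60,938 × 125%/5⌋ = $15,234. Book value $45,704.
Year 2: ⌊$45,704 × 125%/5⌋ = $11,426. Book value $34,278.
Year 3: ⌊$34,278 × 125%/5⌋ = $8,569. Book value $25,709.
Year 4: ⌊$25,709 × 125%/5⌋ = $6,427. Book value $19,282.
Accumulated through year 4 = $60,938 − $19,282 = $41,656.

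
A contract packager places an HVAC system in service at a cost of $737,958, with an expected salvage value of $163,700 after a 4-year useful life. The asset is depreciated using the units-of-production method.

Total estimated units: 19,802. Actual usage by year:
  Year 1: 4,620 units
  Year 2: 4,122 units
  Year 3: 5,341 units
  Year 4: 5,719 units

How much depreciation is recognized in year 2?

$119,538

Depreciable base = $737,958 − $163,700 = $574,258.
Rate = $574,258 / 19,802 units = $29 per unit.
Year 1: 4,620 × $29 = $133,980. Book value $603,978.
Year 2: 4,122 × $29 = $119,538. Book value $484,440.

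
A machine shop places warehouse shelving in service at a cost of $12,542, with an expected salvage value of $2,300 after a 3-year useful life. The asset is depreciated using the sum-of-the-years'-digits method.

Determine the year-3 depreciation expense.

$1,707

Depreciable base = $12,542 − $2,300 = $10,242.
Sum of the years' digits = 3+2+1 = 6.
Year 1: $10,242 × 3/6 = $5,121. Book value $7,421.
Year 2: $10,242 × 2/6 = $3,414. Book value $4,007.
Year 3: $10,242 × 1/6 = $1,707. Book value $2,300.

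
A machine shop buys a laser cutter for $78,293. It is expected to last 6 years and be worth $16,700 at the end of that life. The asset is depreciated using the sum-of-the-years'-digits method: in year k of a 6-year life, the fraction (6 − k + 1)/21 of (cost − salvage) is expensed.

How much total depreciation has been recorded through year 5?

$58,660

Depreciable base = $78,293 − $16,700 = $61,593.
Sum of the years' digits = 6+5+4+3+2+1 = 21.
Year 1: $61,593 × 6/21 = $17,598. Book value $60,695.
Year 2: $61,593 × 5/21 = $14,665. Book value $46,030.
Year 3: $61,593 × 4/21 = $11,732. Book value $34,298.
Year 4: $61,593 × 3/21 = $8,799. Book value $25,499.
Year 5: $61,593 × 2/21 = $5,866. Book value $19,633.
Accumulated through year 5 = $78,293 − $19,633 = $58,660.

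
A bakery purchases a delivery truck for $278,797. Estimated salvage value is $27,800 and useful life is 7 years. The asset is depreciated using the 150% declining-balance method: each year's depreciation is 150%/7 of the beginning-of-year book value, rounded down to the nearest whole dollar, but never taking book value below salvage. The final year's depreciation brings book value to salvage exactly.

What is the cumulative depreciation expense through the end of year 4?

$172,541

Depreciable base = $278,797 − $27,800 = $250,997.
Year 1: ⌊$278,797 × 150%/7⌋ = $59,742. Book value $219,055.
Year 2: ⌊$219,055 × 150%/7⌋ = $46,940. Book value $172,115.
Year 3: ⌊$172,115 × 150%/7⌋ = $36,881. Book value $135,234.
Year 4: ⌊$135,234 × 150%/7⌋ = $28,978. Book value $106,256.
Accumulated through year 4 = $278,797 − $106,256 = $172,541.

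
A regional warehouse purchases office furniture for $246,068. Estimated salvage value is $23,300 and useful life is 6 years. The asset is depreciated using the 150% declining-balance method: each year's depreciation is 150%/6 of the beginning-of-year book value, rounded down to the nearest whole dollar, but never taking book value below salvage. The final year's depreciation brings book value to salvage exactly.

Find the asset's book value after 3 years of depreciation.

$103,811

Depreciable base = $246,068 − $23,300 = $222,768.
Year 1: ⌊$246,068 × 150%/6⌋ = $61,517. Book value $184,551.
Year 2: ⌊$184,551 × 150%/6⌋ = $46,137. Book value $138,414.
Year 3: ⌊$138,414 × 150%/6⌋ = $34,603. Book value $103,811.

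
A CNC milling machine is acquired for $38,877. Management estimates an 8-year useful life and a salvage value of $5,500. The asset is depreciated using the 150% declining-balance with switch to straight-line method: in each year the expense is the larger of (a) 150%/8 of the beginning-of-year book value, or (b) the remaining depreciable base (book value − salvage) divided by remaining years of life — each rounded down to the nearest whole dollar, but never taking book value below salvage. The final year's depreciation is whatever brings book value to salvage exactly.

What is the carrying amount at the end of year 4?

Depreciable base = $38,877 − $5,500 = $33,377.
Year 1: DB = ⌊$38,877 × 150%/8⌋ = $7,289; SL = ⌊$33,377/8⌋ = $4,172 → take DB $7,289. Book value $31,588.
Year 2: DB = ⌊$31,588 × 150%/8⌋ = $5,922; SL = ⌊$26,088/7⌋ = $3,726 → take DB $5,922. Book value $25,666.
Year 3: DB = ⌊$25,666 × 150%/8⌋ = $4,812; SL = ⌊$20,166/6⌋ = $3,361 → take DB $4,812. Book value $20,854.
Year 4: DB = ⌊$20,854 × 150%/8⌋ = $3,910; SL = ⌊$15,354/5⌋ = $3,070 → take DB $3,910. Book value $16,944.

$16,944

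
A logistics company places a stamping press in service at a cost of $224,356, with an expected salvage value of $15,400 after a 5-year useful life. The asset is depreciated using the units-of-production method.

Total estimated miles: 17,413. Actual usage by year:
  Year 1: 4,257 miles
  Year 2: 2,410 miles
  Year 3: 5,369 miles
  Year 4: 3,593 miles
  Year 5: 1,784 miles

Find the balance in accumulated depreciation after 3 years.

$144,432

Depreciable base = $224,356 − $15,400 = $208,956.
Rate = $208,956 / 17,413 miles = $12 per mile.
Year 1: 4,257 × $12 = $51,084. Book value $173,272.
Year 2: 2,410 × $12 = $28,920. Book value $144,352.
Year 3: 5,369 × $12 = $64,428. Book value $79,924.
Accumulated through year 3 = $224,356 − $79,924 = $144,432.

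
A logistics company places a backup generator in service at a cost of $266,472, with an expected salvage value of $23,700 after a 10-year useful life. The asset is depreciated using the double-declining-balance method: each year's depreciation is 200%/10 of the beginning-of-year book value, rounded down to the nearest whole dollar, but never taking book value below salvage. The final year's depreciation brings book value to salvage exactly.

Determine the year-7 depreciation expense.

Depreciable base = $266,472 − $23,700 = $242,772.
Year 1: ⌊$266,472 × 200%/10⌋ = $53,294. Book value $213,178.
Year 2: ⌊$213,178 × 200%/10⌋ = $42,635. Book value $170,543.
Year 3: ⌊$170,543 × 200%/10⌋ = $34,108. Book value $136,435.
Year 4: ⌊$136,435 × 200%/10⌋ = $27,287. Book value $109,148.
Year 5: ⌊$109,148 × 200%/10⌋ = $21,829. Book value $87,319.
Year 6: ⌊$87,319 × 200%/10⌋ = $17,463. Book value $69,856.
Year 7: ⌊$69,856 × 200%/10⌋ = $13,971. Book value $55,885.

$13,971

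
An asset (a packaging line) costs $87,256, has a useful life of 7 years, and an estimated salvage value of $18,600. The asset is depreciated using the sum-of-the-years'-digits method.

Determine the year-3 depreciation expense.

Depreciable base = $87,256 − $18,600 = $68,656.
Sum of the years' digits = 7+6+5+4+3+2+1 = 28.
Year 1: $68,656 × 7/28 = $17,164. Book value $70,092.
Year 2: $68,656 × 6/28 = $14,712. Book value $55,380.
Year 3: $68,656 × 5/28 = $12,260. Book value $43,120.

$12,260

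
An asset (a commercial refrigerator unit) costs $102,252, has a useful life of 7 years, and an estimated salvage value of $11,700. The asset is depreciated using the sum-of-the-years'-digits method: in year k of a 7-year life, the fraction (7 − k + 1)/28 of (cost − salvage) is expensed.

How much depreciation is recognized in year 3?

$16,170

Depreciable base = $102,252 − $11,700 = $90,552.
Sum of the years' digits = 7+6+5+4+3+2+1 = 28.
Year 1: $90,552 × 7/28 = $22,638. Book value $79,614.
Year 2: $90,552 × 6/28 = $19,404. Book value $60,210.
Year 3: $90,552 × 5/28 = $16,170. Book value $44,040.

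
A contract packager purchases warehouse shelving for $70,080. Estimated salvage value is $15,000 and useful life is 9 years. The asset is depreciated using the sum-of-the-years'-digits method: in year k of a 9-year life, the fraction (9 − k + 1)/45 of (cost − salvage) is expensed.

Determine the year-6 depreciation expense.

$4,896

Depreciable base = $70,080 − $15,000 = $55,080.
Sum of the years' digits = 9+8+7+6+5+4+3+2+1 = 45.
Year 1: $55,080 × 9/45 = $11,016. Book value $59,064.
Year 2: $55,080 × 8/45 = $9,792. Book value $49,272.
Year 3: $55,080 × 7/45 = $8,568. Book value $40,704.
Year 4: $55,080 × 6/45 = $7,344. Book value $33,360.
Year 5: $55,080 × 5/45 = $6,120. Book value $27,240.
Year 6: $55,080 × 4/45 = $4,896. Book value $22,344.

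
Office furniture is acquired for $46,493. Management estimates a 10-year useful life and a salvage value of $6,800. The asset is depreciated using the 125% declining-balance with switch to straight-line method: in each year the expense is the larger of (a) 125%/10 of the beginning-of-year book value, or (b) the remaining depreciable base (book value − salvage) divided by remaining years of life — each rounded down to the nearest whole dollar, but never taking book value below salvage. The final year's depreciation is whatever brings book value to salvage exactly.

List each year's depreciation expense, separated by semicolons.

Depreciable base = $46,493 − $6,800 = $39,693.
Year 1: DB = ⌊$46,493 × 125%/10⌋ = $5,811; SL = ⌊$39,693/10⌋ = $3,969 → take DB $5,811. Book value $40,682.
Year 2: DB = ⌊$40,682 × 125%/10⌋ = $5,085; SL = ⌊$33,882/9⌋ = $3,764 → take DB $5,085. Book value $35,597.
Year 3: DB = ⌊$35,597 × 125%/10⌋ = $4,449; SL = ⌊$28,797/8⌋ = $3,599 → take DB $4,449. Book value $31,148.
Year 4: DB = ⌊$31,148 × 125%/10⌋ = $3,893; SL = ⌊$24,348/7⌋ = $3,478 → take DB $3,893. Book value $27,255.
Year 5: DB = ⌊$27,255 × 125%/10⌋ = $3,406; SL = ⌊$20,455/6⌋ = $3,409 → take SL $3,409. Book value $23,846.
Year 6: DB = ⌊$23,846 × 125%/10⌋ = $2,980; SL = ⌊$17,046/5⌋ = $3,409 → take SL $3,409. Book value $20,437.
Year 7: DB = ⌊$20,437 × 125%/10⌋ = $2,554; SL = ⌊$13,637/4⌋ = $3,409 → take SL $3,409. Book value $17,028.
Year 8: DB = ⌊$17,028 × 125%/10⌋ = $2,128; SL = ⌊$10,228/3⌋ = $3,409 → take SL $3,409. Book value $13,619.
Year 9: DB = ⌊$13,619 × 125%/10⌋ = $1,702; SL = ⌊$6,819/2⌋ = $3,409 → take SL $3,409. Book value $10,210.
Year 10 (final): $10,210 − $6,800 = $3,410. Book value $6,800.

$5,811; $5,085; $4,449; $3,893; $3,409; $3,409; $3,409; $3,409; $3,409; $3,410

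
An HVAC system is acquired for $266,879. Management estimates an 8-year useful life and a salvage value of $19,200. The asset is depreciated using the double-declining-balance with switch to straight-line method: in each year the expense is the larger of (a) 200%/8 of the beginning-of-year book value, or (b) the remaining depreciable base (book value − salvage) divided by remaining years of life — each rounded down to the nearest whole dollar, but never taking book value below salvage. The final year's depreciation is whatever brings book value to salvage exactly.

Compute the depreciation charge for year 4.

Depreciable base = $266,879 − $19,200 = $247,679.
Year 1: DB = ⌊$266,879 × 200%/8⌋ = $66,719; SL = ⌊$247,679/8⌋ = $30,959 → take DB $66,719. Book value $200,160.
Year 2: DB = ⌊$200,160 × 200%/8⌋ = $50,040; SL = ⌊$180,960/7⌋ = $25,851 → take DB $50,040. Book value $150,120.
Year 3: DB = ⌊$150,120 × 200%/8⌋ = $37,530; SL = ⌊$130,920/6⌋ = $21,820 → take DB $37,530. Book value $112,590.
Year 4: DB = ⌊$112,590 × 200%/8⌋ = $28,147; SL = ⌊$93,390/5⌋ = $18,678 → take DB $28,147. Book value $84,443.

$28,147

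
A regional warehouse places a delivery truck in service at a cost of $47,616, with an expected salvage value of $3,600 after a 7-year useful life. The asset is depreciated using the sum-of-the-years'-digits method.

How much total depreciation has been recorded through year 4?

Depreciable base = $47,616 − $3,600 = $44,016.
Sum of the years' digits = 7+6+5+4+3+2+1 = 28.
Year 1: $44,016 × 7/28 = $11,004. Book value $36,612.
Year 2: $44,016 × 6/28 = $9,432. Book value $27,180.
Year 3: $44,016 × 5/28 = $7,860. Book value $19,320.
Year 4: $44,016 × 4/28 = $6,288. Book value $13,032.
Accumulated through year 4 = $47,616 − $13,032 = $34,584.

$34,584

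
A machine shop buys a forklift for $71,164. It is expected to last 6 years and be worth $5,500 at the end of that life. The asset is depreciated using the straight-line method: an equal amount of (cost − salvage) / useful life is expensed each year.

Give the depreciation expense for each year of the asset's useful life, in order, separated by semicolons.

$10,944; $10,944; $10,944; $10,944; $10,944; $10,944

Depreciable base = $71,164 − $5,500 = $65,664.
Annual expense = $65,664 / 6 = $10,944.
End of year 1: book value $60,220.
End of year 2: book value $49,276.
End of year 3: book value $38,332.
End of year 4: book value $27,388.
End of year 5: book value $16,444.
End of year 6: book value $5,500.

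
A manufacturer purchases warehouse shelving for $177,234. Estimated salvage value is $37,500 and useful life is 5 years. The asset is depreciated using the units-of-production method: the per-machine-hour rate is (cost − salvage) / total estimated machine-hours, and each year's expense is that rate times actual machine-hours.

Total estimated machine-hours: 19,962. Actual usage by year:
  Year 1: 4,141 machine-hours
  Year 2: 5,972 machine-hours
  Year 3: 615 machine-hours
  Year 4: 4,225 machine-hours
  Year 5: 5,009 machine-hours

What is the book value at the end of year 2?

$106,443

Depreciable base = $177,234 − $37,500 = $139,734.
Rate = $139,734 / 19,962 machine-hours = $7 per machine-hour.
Year 1: 4,141 × $7 = $28,987. Book value $148,247.
Year 2: 5,972 × $7 = $41,804. Book value $106,443.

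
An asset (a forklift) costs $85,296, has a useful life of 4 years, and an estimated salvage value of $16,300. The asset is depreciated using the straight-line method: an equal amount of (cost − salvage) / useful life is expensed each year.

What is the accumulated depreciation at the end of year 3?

$51,747

Depreciable base = $85,296 − $16,300 = $68,996.
Annual expense = $68,996 / 4 = $17,249.
End of year 1: book value $68,047.
End of year 2: book value $50,798.
End of year 3: book value $33,549.
Accumulated through year 3 = $85,296 − $33,549 = $51,747.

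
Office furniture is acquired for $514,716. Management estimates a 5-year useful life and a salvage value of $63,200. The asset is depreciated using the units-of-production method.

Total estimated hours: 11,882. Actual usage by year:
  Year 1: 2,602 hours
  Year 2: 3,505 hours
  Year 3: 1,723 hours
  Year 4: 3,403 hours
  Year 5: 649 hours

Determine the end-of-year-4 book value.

$87,862

Depreciable base = $514,716 − $63,200 = $451,516.
Rate = $451,516 / 11,882 hours = $38 per hour.
Year 1: 2,602 × $38 = $98,876. Book value $415,840.
Year 2: 3,505 × $38 = $133,190. Book value $282,650.
Year 3: 1,723 × $38 = $65,474. Book value $217,176.
Year 4: 3,403 × $38 = $129,314. Book value $87,862.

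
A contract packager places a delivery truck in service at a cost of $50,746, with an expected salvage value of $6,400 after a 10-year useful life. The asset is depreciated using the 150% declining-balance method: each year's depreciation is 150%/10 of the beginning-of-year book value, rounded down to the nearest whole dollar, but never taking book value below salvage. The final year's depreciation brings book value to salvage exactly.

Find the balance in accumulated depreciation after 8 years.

Depreciable base = $50,746 − $6,400 = $44,346.
Year 1: ⌊$50,746 × 150%/10⌋ = $7,611. Book value $43,135.
Year 2: ⌊$43,135 × 150%/10⌋ = $6,470. Book value $36,665.
Year 3: ⌊$36,665 × 150%/10⌋ = $5,499. Book value $31,166.
Year 4: ⌊$31,166 × 150%/10⌋ = $4,674. Book value $26,492.
Year 5: ⌊$26,492 × 150%/10⌋ = $3,973. Book value $22,519.
Year 6: ⌊$22,519 × 150%/10⌋ = $3,377. Book value $19,142.
Year 7: ⌊$19,142 × 150%/10⌋ = $2,871. Book value $16,271.
Year 8: ⌊$16,271 × 150%/10⌋ = $2,440. Book value $13,831.
Accumulated through year 8 = $50,746 − $13,831 = $36,915.

$36,915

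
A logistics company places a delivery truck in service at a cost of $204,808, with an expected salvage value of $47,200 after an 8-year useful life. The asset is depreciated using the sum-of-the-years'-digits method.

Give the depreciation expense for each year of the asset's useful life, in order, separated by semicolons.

$35,024; $30,646; $26,268; $21,890; $17,512; $13,134; $8,756; $4,378

Depreciable base = $204,808 − $47,200 = $157,608.
Sum of the years' digits = 8+7+6+5+4+3+2+1 = 36.
Year 1: $157,608 × 8/36 = $35,024. Book value $169,784.
Year 2: $157,608 × 7/36 = $30,646. Book value $139,138.
Year 3: $157,608 × 6/36 = $26,268. Book value $112,870.
Year 4: $157,608 × 5/36 = $21,890. Book value $90,980.
Year 5: $157,608 × 4/36 = $17,512. Book value $73,468.
Year 6: $157,608 × 3/36 = $13,134. Book value $60,334.
Year 7: $157,608 × 2/36 = $8,756. Book value $51,578.
Year 8: $157,608 × 1/36 = $4,378. Book value $47,200.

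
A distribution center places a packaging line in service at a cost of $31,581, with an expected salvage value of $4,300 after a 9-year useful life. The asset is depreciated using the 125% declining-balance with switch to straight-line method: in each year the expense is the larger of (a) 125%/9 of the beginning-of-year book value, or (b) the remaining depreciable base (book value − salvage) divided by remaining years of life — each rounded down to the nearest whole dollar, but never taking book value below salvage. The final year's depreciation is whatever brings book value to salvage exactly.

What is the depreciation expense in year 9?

Depreciable base = $31,581 − $4,300 = $27,281.
Year 1: DB = ⌊$31,581 × 125%/9⌋ = $4,386; SL = ⌊$27,281/9⌋ = $3,031 → take DB $4,386. Book value $27,195.
Year 2: DB = ⌊$27,195 × 125%/9⌋ = $3,777; SL = ⌊$22,895/8⌋ = $2,861 → take DB $3,777. Book value $23,418.
Year 3: DB = ⌊$23,418 × 125%/9⌋ = $3,252; SL = ⌊$19,118/7⌋ = $2,731 → take DB $3,252. Book value $20,166.
Year 4: DB = ⌊$20,166 × 125%/9⌋ = $2,800; SL = ⌊$15,866/6⌋ = $2,644 → take DB $2,800. Book value $17,366.
Year 5: DB = ⌊$17,366 × 125%/9⌋ = $2,411; SL = ⌊$13,066/5⌋ = $2,613 → take SL $2,613. Book value $14,753.
Year 6: DB = ⌊$14,753 × 125%/9⌋ = $2,049; SL = ⌊$10,453/4⌋ = $2,613 → take SL $2,613. Book value $12,140.
Year 7: DB = ⌊$12,140 × 125%/9⌋ = $1,686; SL = ⌊$7,840/3⌋ = $2,613 → take SL $2,613. Book value $9,527.
Year 8: DB = ⌊$9,527 × 125%/9⌋ = $1,323; SL = ⌊$5,227/2⌋ = $2,613 → take SL $2,613. Book value $6,914.
Year 9 (final): $6,914 − $4,300 = $2,614. Book value $4,300.

$2,614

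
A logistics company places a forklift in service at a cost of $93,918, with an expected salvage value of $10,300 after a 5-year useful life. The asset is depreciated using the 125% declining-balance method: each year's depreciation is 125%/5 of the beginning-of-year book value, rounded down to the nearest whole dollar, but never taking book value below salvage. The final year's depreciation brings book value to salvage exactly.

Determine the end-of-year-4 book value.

Depreciable base = $93,918 − $10,300 = $83,618.
Year 1: ⌊$93,918 × 125%/5⌋ = $23,479. Book value $70,439.
Year 2: ⌊$70,439 × 125%/5⌋ = $17,609. Book value $52,830.
Year 3: ⌊$52,830 × 125%/5⌋ = $13,207. Book value $39,623.
Year 4: ⌊$39,623 × 125%/5⌋ = $9,905. Book value $29,718.

$29,718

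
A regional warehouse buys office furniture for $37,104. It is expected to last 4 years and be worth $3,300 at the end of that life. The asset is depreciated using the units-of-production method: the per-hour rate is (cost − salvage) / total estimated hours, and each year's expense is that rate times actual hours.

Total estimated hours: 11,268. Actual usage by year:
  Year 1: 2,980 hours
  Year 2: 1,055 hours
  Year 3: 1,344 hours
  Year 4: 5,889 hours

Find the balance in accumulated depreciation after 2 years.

$12,105

Depreciable base = $37,104 − $3,300 = $33,804.
Rate = $33,804 / 11,268 hours = $3 per hour.
Year 1: 2,980 × $3 = $8,940. Book value $28,164.
Year 2: 1,055 × $3 = $3,165. Book value $24,999.
Accumulated through year 2 = $37,104 − $24,999 = $12,105.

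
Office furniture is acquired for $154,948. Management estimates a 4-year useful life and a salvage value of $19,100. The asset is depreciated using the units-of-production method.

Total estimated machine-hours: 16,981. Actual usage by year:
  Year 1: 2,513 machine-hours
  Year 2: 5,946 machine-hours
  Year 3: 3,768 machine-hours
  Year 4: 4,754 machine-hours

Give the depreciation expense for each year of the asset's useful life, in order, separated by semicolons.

$20,104; $47,568; $30,144; $38,032

Depreciable base = $154,948 − $19,100 = $135,848.
Rate = $135,848 / 16,981 machine-hours = $8 per machine-hour.
Year 1: 2,513 × $8 = $20,104. Book value $134,844.
Year 2: 5,946 × $8 = $47,568. Book value $87,276.
Year 3: 3,768 × $8 = $30,144. Book value $57,132.
Year 4: 4,754 × $8 = $38,032. Book value $19,100.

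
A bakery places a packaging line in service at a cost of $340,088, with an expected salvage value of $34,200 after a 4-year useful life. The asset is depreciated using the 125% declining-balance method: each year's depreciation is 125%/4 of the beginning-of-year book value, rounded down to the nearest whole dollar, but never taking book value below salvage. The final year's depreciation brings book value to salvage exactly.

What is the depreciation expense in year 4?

Depreciable base = $340,088 − $34,200 = $305,888.
Year 1: ⌊$340,088 × 125%/4⌋ = $106,277. Book value $233,811.
Year 2: ⌊$233,811 × 125%/4⌋ = $73,065. Book value $160,746.
Year 3: ⌊$160,746 × 125%/4⌋ = $50,233. Book value $110,513.
Year 4 (final): $110,513 − $34,200 = $76,313. Book value $34,200.

$76,313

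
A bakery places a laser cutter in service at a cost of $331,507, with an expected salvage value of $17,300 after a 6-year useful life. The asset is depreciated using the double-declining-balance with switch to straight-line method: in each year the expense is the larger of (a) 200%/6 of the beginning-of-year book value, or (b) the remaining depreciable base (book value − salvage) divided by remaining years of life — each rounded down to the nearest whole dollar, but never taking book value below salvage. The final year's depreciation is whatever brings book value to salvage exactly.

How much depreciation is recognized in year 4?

Depreciable base = $331,507 − $17,300 = $314,207.
Year 1: DB = ⌊$331,507 × 200%/6⌋ = $110,502; SL = ⌊$314,207/6⌋ = $52,367 → take DB $110,502. Book value $221,005.
Year 2: DB = ⌊$221,005 × 200%/6⌋ = $73,668; SL = ⌊$203,705/5⌋ = $40,741 → take DB $73,668. Book value $147,337.
Year 3: DB = ⌊$147,337 × 200%/6⌋ = $49,112; SL = ⌊$130,037/4⌋ = $32,509 → take DB $49,112. Book value $98,225.
Year 4: DB = ⌊$98,225 × 200%/6⌋ = $32,741; SL = ⌊$80,925/3⌋ = $26,975 → take DB $32,741. Book value $65,484.

$32,741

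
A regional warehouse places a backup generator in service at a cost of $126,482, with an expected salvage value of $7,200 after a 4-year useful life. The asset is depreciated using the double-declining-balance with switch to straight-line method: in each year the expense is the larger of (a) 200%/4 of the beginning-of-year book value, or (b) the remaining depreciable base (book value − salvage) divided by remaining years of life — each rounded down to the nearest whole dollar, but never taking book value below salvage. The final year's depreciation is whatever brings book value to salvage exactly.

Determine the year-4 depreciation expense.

$8,611

Depreciable base = $126,482 − $7,200 = $119,282.
Year 1: DB = ⌊$126,482 × 200%/4⌋ = $63,241; SL = ⌊$119,282/4⌋ = $29,820 → take DB $63,241. Book value $63,241.
Year 2: DB = ⌊$63,241 × 200%/4⌋ = $31,620; SL = ⌊$56,041/3⌋ = $18,680 → take DB $31,620. Book value $31,621.
Year 3: DB = ⌊$31,621 × 200%/4⌋ = $15,810; SL = ⌊$24,421/2⌋ = $12,210 → take DB $15,810. Book value $15,811.
Year 4 (final): $15,811 − $7,200 = $8,611. Book value $7,200.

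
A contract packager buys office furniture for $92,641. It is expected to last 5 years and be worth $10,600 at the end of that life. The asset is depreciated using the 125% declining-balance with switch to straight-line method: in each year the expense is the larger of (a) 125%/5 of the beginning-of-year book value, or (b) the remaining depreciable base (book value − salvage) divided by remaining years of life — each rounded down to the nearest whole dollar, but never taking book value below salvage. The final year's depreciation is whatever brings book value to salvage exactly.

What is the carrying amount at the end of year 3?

$38,274

Depreciable base = $92,641 − $10,600 = $82,041.
Year 1: DB = ⌊$92,641 × 125%/5⌋ = $23,160; SL = ⌊$82,041/5⌋ = $16,408 → take DB $23,160. Book value $69,481.
Year 2: DB = ⌊$69,481 × 125%/5⌋ = $17,370; SL = ⌊$58,881/4⌋ = $14,720 → take DB $17,370. Book value $52,111.
Year 3: DB = ⌊$52,111 × 125%/5⌋ = $13,027; SL = ⌊$41,511/3⌋ = $13,837 → take SL $13,837. Book value $38,274.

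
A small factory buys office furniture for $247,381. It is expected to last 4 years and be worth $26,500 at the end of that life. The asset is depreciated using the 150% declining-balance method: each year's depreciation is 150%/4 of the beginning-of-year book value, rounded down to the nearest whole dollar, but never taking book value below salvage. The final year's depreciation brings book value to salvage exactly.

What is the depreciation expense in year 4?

$33,897

Depreciable base = $247,381 − $26,500 = $220,881.
Year 1: ⌊$247,381 × 150%/4⌋ = $92,767. Book value $154,614.
Year 2: ⌊$154,614 × 150%/4⌋ = $57,980. Book value $96,634.
Year 3: ⌊$96,634 × 150%/4⌋ = $36,237. Book value $60,397.
Year 4 (final): $60,397 − $26,500 = $33,897. Book value $26,500.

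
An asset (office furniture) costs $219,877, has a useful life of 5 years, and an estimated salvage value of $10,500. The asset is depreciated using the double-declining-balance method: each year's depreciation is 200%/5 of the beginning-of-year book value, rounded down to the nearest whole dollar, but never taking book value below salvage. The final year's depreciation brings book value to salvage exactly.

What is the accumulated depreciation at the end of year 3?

Depreciable base = $219,877 − $10,500 = $209,377.
Year 1: ⌊$219,877 × 200%/5⌋ = $87,950. Book value $131,927.
Year 2: ⌊$131,927 × 200%/5⌋ = $52,770. Book value $79,157.
Year 3: ⌊$79,157 × 200%/5⌋ = $31,662. Book value $47,495.
Accumulated through year 3 = $219,877 − $47,495 = $172,382.

$172,382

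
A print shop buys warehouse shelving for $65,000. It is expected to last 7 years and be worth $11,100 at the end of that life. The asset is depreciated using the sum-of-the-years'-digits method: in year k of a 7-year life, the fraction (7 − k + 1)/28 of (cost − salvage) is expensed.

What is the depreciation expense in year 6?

$3,850

Depreciable base = $65,000 − $11,100 = $53,900.
Sum of the years' digits = 7+6+5+4+3+2+1 = 28.
Year 1: $53,900 × 7/28 = $13,475. Book value $51,525.
Year 2: $53,900 × 6/28 = $11,550. Book value $39,975.
Year 3: $53,900 × 5/28 = $9,625. Book value $30,350.
Year 4: $53,900 × 4/28 = $7,700. Book value $22,650.
Year 5: $53,900 × 3/28 = $5,775. Book value $16,875.
Year 6: $53,900 × 2/28 = $3,850. Book value $13,025.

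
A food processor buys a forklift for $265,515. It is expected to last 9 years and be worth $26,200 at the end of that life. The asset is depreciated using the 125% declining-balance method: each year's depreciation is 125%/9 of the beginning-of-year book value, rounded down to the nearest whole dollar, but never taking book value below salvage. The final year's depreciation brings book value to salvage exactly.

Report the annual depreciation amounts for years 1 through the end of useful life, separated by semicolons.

Depreciable base = $265,515 − $26,200 = $239,315.
Year 1: ⌊$265,515 × 125%/9⌋ = $36,877. Book value $228,638.
Year 2: ⌊$228,638 × 125%/9⌋ = $31,755. Book value $196,883.
Year 3: ⌊$196,883 × 125%/9⌋ = $27,344. Book value $169,539.
Year 4: ⌊$169,539 × 125%/9⌋ = $23,547. Book value $145,992.
Year 5: ⌊$145,992 × 125%/9⌋ = $20,276. Book value $125,716.
Year 6: ⌊$125,716 × 125%/9⌋ = $17,460. Book value $108,256.
Year 7: ⌊$108,256 × 125%/9⌋ = $15,035. Book value $93,221.
Year 8: ⌊$93,221 × 125%/9⌋ = $12,947. Book value $80,274.
Year 9 (final): $80,274 − $26,200 = $54,074. Book value $26,200.

$36,877; $31,755; $27,344; $23,547; $20,276; $17,460; $15,035; $12,947; $54,074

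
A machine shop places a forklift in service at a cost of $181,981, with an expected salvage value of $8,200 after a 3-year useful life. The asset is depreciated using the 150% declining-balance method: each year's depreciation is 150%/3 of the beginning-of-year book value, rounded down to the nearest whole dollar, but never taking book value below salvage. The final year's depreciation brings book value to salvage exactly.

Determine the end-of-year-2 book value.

Depreciable base = $181,981 − $8,200 = $173,781.
Year 1: ⌊$181,981 × 150%/3⌋ = $90,990. Book value $90,991.
Year 2: ⌊$90,991 × 150%/3⌋ = $45,495. Book value $45,496.

$45,496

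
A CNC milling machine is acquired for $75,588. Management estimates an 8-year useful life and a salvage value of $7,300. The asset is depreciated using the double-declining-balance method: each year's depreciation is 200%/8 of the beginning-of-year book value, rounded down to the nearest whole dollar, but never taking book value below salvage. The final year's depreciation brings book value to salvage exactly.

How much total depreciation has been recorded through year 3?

$43,698

Depreciable base = $75,588 − $7,300 = $68,288.
Year 1: ⌊$75,588 × 200%/8⌋ = $18,897. Book value $56,691.
Year 2: ⌊$56,691 × 200%/8⌋ = $14,172. Book value $42,519.
Year 3: ⌊$42,519 × 200%/8⌋ = $10,629. Book value $31,890.
Accumulated through year 3 = $75,588 − $31,890 = $43,698.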